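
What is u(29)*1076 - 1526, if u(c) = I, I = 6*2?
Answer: 11386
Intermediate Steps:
I = 12
u(c) = 12
u(29)*1076 - 1526 = 12*1076 - 1526 = 12912 - 1526 = 11386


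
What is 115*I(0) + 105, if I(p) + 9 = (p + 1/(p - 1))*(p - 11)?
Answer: 335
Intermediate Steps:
I(p) = -9 + (-11 + p)*(p + 1/(-1 + p)) (I(p) = -9 + (p + 1/(p - 1))*(p - 11) = -9 + (p + 1/(-1 + p))*(-11 + p) = -9 + (-11 + p)*(p + 1/(-1 + p)))
115*I(0) + 105 = 115*((-2 + 0³ - 12*0² + 3*0)/(-1 + 0)) + 105 = 115*((-2 + 0 - 12*0 + 0)/(-1)) + 105 = 115*(-(-2 + 0 + 0 + 0)) + 105 = 115*(-1*(-2)) + 105 = 115*2 + 105 = 230 + 105 = 335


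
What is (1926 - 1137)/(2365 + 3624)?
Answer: 789/5989 ≈ 0.13174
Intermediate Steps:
(1926 - 1137)/(2365 + 3624) = 789/5989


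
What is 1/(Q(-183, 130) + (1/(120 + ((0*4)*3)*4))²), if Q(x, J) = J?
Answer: 14400/1872001 ≈ 0.0076923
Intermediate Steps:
1/(Q(-183, 130) + (1/(120 + ((0*4)*3)*4))²) = 1/(130 + (1/(120 + ((0*4)*3)*4))²) = 1/(130 + (1/(120 + (0*3)*4))²) = 1/(130 + (1/(120 + 0*4))²) = 1/(130 + (1/(120 + 0))²) = 1/(130 + (1/120)²) = 1/(130 + 1/14400) = 1/(1872001/14400) = 14400/1872001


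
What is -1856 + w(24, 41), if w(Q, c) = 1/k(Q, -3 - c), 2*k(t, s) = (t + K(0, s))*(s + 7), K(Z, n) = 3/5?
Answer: -8446666/4551 ≈ -1856.0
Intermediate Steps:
K(Z, n) = ⅗ (K(Z, n) = 3*(⅕) = ⅗)
k(t, s) = (7 + s)*(⅗ + t)/2 (k(t, s) = ((t + ⅗)*(s + 7))/2 = ((⅗ + t)*(7 + s))/2 = ((7 + s)*(⅗ + t))/2 = (7 + s)*(⅗ + t)/2)
w(Q, c) = 1/(6/5 - 3*c/10 + 7*Q/2 + Q*(-3 - c)/2) (w(Q, c) = 1/(21/10 + 3*(-3 - c)/10 + 7*Q/2 + (-3 - c)*Q/2) = 1/(21/10 + (-9/10 - 3*c/10) + 7*Q/2 + Q*(-3 - c)/2) = 1/(6/5 - 3*c/10 + 7*Q/2 + Q*(-3 - c)/2))
-1856 + w(24, 41) = -1856 - 10/(-12 - 20*24 + 3*41 + 5*24*41) = -1856 - 10/(-12 - 480 + 123 + 4920) = -1856 - 10/4551 = -8446666/4551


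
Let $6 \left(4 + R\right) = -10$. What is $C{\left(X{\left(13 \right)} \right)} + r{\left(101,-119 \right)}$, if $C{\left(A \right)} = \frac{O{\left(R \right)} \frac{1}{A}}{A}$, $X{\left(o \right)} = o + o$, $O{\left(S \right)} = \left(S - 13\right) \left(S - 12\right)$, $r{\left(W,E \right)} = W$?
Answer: $\frac{154363}{1521} \approx 101.49$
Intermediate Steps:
$R = - \frac{17}{3}$ ($R = -4 + \frac{1}{6} \left(-10\right) = -4 - \frac{5}{3} = - \frac{17}{3} \approx -5.6667$)
$O{\left(S \right)} = \left(-13 + S\right) \left(-12 + S\right)$
$X{\left(o \right)} = 2 o$
$C{\left(A \right)} = \frac{2968}{9 A^{2}}$ ($C{\left(A \right)} = \frac{\left(156 + \left(- \frac{17}{3}\right)^{2} - - \frac{425}{3}\right) \frac{1}{A}}{A} = \frac{\left(156 + \frac{289}{9} + \frac{425}{3}\right) \frac{1}{A}}{A} = \frac{\frac{2968}{9} \frac{1}{A}}{A} = \frac{2968}{9 A^{2}}$)
$C{\left(X{\left(13 \right)} \right)} + r{\left(101,-119 \right)} = \frac{2968}{9 \cdot 676} + 101 = \frac{2968}{9} \cdot \frac{1}{676} + 101 = \frac{742}{1521} + 101 = \frac{154363}{1521}$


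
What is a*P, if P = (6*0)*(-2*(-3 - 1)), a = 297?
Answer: 0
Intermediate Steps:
P = 0 (P = 0*(-2*(-4)) = 0*8 = 0)
a*P = 297*0 = 0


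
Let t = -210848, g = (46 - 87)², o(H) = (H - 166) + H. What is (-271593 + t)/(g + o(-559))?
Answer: -482441/397 ≈ -1215.2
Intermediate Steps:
o(H) = -166 + 2*H (o(H) = (-166 + H) + H = -166 + 2*H)
g = 1681 (g = (-41)² = 1681)
(-271593 + t)/(g + o(-559)) = (-271593 - 210848)/(1681 + (-166 + 2*(-559))) = -482441/(1681 + (-166 - 1118)) = -482441/(1681 - 1284) = -482441/397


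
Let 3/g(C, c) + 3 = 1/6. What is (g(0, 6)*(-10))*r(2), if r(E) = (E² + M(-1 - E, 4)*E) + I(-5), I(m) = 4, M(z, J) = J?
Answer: 2880/17 ≈ 169.41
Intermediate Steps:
r(E) = 4 + E² + 4*E (r(E) = (E² + 4*E) + 4 = 4 + E² + 4*E)
g(C, c) = -18/17 (g(C, c) = 3/(-3 + 1/6) = 3/(-3 + ⅙) = 3/(-17/6) = 3*(-6/17) = -18/17)
(g(0, 6)*(-10))*r(2) = (-18/17*(-10))*(4 + 2² + 4*2) = 180*(4 + 4 + 8)/17 = (180/17)*16 = 2880/17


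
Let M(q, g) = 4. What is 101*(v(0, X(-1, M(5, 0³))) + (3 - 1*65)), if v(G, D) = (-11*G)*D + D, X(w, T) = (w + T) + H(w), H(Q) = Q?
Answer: -6060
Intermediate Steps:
X(w, T) = T + 2*w (X(w, T) = (w + T) + w = (T + w) + w = T + 2*w)
v(G, D) = D - 11*D*G (v(G, D) = -11*D*G + D = D - 11*D*G)
101*(v(0, X(-1, M(5, 0³))) + (3 - 1*65)) = 101*((4 + 2*(-1))*(1 - 11*0) + (3 - 1*65)) = 101*((4 - 2)*(1 + 0) + (3 - 65)) = 101*(2*1 - 62) = 101*(2 - 62) = 101*(-60) = -6060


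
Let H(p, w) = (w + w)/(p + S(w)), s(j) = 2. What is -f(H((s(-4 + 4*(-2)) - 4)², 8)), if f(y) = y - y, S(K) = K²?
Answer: 0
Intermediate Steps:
H(p, w) = 2*w/(p + w²) (H(p, w) = (w + w)/(p + w²) = (2*w)/(p + w²) = 2*w/(p + w²))
f(y) = 0
-f(H((s(-4 + 4*(-2)) - 4)², 8)) = -1*0 = 0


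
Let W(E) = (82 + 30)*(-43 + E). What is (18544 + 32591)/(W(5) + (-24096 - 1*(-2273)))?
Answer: -17045/8693 ≈ -1.9608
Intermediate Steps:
W(E) = -4816 + 112*E (W(E) = 112*(-43 + E) = -4816 + 112*E)
(18544 + 32591)/(W(5) + (-24096 - 1*(-2273))) = (18544 + 32591)/((-4816 + 112*5) + (-24096 - 1*(-2273))) = 51135/((-4816 + 560) + (-24096 + 2273)) = 51135/(-4256 - 21823) = 51135/(-26079) = 51135*(-1/26079) = -17045/8693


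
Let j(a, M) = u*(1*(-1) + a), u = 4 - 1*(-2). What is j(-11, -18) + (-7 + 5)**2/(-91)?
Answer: -6556/91 ≈ -72.044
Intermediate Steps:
u = 6 (u = 4 + 2 = 6)
j(a, M) = -6 + 6*a (j(a, M) = 6*(1*(-1) + a) = 6*(-1 + a) = -6 + 6*a)
j(-11, -18) + (-7 + 5)**2/(-91) = (-6 + 6*(-11)) + (-7 + 5)**2/(-91) = (-6 - 66) + (-2)**2*(-1/91) = -72 + 4*(-1/91) = -72 - 4/91 = -6556/91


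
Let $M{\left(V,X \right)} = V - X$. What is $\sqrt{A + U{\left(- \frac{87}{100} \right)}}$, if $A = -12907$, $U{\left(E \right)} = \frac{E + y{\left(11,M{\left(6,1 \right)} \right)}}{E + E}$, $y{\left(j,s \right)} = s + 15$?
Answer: $\frac{i \sqrt{391105194}}{174} \approx 113.66 i$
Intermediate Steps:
$y{\left(j,s \right)} = 15 + s$
$U{\left(E \right)} = \frac{20 + E}{2 E}$ ($U{\left(E \right)} = \frac{E + \left(15 + \left(6 - 1\right)\right)}{E + E} = \frac{E + \left(15 + \left(6 - 1\right)\right)}{2 E} = \left(E + \left(15 + 5\right)\right) \frac{1}{2 E} = \left(E + 20\right) \frac{1}{2 E} = \left(20 + E\right) \frac{1}{2 E} = \frac{20 + E}{2 E}$)
$\sqrt{A + U{\left(- \frac{87}{100} \right)}} = \sqrt{-12907 + \frac{20 - \frac{87}{100}}{2 \left(- \frac{87}{100}\right)}} = \sqrt{-12907 + \frac{1}{2} \left(- \frac{100}{87}\right) \frac{1913}{100}} = \sqrt{-12907 - \frac{1913}{174}} = \sqrt{- \frac{2247731}{174}} = \frac{i \sqrt{391105194}}{174}$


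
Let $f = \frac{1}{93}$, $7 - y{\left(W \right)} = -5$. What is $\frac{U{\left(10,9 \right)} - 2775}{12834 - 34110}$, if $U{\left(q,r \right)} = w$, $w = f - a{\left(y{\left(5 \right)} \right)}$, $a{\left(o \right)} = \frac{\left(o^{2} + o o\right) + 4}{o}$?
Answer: $\frac{86779}{659556} \approx 0.13157$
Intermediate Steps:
$y{\left(W \right)} = 12$ ($y{\left(W \right)} = 7 - -5 = 7 + 5 = 12$)
$f = \frac{1}{93} \approx 0.010753$
$a{\left(o \right)} = \frac{4 + 2 o^{2}}{o}$ ($a{\left(o \right)} = \frac{\left(o^{2} + o^{2}\right) + 4}{o} = \frac{2 o^{2} + 4}{o} = \frac{4 + 2 o^{2}}{o}$)
$w = - \frac{754}{31}$ ($w = \frac{1}{93} - \left(2 \cdot 12 + \frac{4}{12}\right) = \frac{1}{93} - \left(24 + 4 \cdot \frac{1}{12}\right) = \frac{1}{93} - \left(24 + \frac{1}{3}\right) = \frac{1}{93} - \frac{73}{3} = - \frac{754}{31} \approx -24.323$)
$U{\left(q,r \right)} = - \frac{754}{31}$
$\frac{U{\left(10,9 \right)} - 2775}{12834 - 34110} = \frac{- \frac{754}{31} - 2775}{12834 - 34110} = - \frac{86779}{31 \left(-21276\right)} = \left(- \frac{86779}{31}\right) \left(- \frac{1}{21276}\right) = \frac{86779}{659556}$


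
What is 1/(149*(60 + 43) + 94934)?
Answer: 1/110281 ≈ 9.0677e-6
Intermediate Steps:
1/(149*(60 + 43) + 94934) = 1/(149*103 + 94934) = 1/(15347 + 94934) = 1/110281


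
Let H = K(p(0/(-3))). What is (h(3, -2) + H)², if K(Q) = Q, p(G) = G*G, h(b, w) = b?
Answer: 9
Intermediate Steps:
p(G) = G²
H = 0 (H = (0/(-3))² = (0*(-⅓))² = 0² = 0)
(h(3, -2) + H)² = (3 + 0)² = 3² = 9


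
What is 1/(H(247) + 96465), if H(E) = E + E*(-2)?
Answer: 1/96218 ≈ 1.0393e-5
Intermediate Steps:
H(E) = -E (H(E) = E - 2*E = -E)
1/(H(247) + 96465) = 1/(-1*247 + 96465) = 1/(-247 + 96465) = 1/96218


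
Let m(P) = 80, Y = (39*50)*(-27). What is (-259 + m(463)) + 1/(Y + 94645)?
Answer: -7517104/41995 ≈ -179.00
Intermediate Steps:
Y = -52650 (Y = 1950*(-27) = -52650)
(-259 + m(463)) + 1/(Y + 94645) = (-259 + 80) + 1/(-52650 + 94645) = -179 + 1/41995 = -7517104/41995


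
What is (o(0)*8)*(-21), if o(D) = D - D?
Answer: 0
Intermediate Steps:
o(D) = 0
(o(0)*8)*(-21) = (0*8)*(-21) = 0*(-21) = 0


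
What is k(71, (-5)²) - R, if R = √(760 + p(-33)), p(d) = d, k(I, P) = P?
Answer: 25 - √727 ≈ -1.9629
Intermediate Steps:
R = √727 (R = √(760 - 33) = √727 ≈ 26.963)
k(71, (-5)²) - R = (-5)² - √727 = 25 - √727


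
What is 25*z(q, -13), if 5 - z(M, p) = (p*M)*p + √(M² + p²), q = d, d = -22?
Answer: 93075 - 25*√653 ≈ 92436.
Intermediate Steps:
q = -22
z(M, p) = 5 - √(M² + p²) - M*p² (z(M, p) = 5 - ((p*M)*p + √(M² + p²)) = 5 - ((M*p)*p + √(M² + p²)) = 5 - (M*p² + √(M² + p²)) = 5 - (√(M² + p²) + M*p²) = 5 + (-√(M² + p²) - M*p²) = 5 - √(M² + p²) - M*p²)
25*z(q, -13) = 25*(5 - √((-22)² + (-13)²) - 1*(-22)*(-13)²) = 25*(5 - √(484 + 169) - 1*(-22)*169) = 25*(5 - √653 + 3718) = 25*(3723 - √653) = 93075 - 25*√653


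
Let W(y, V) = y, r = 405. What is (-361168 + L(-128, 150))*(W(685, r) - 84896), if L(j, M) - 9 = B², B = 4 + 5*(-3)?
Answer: 30403371018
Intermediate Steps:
B = -11 (B = 4 - 15 = -11)
L(j, M) = 130 (L(j, M) = 9 + (-11)² = 9 + 121 = 130)
(-361168 + L(-128, 150))*(W(685, r) - 84896) = (-361168 + 130)*(685 - 84896) = -361038*(-84211) = 30403371018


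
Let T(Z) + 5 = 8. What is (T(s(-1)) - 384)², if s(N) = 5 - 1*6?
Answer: 145161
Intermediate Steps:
s(N) = -1 (s(N) = 5 - 6 = -1)
T(Z) = 3 (T(Z) = -5 + 8 = 3)
(T(s(-1)) - 384)² = (3 - 384)² = (-381)² = 145161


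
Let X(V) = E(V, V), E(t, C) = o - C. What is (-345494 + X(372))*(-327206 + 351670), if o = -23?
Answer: -8461828496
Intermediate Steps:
E(t, C) = -23 - C
X(V) = -23 - V
(-345494 + X(372))*(-327206 + 351670) = (-345494 + (-23 - 1*372))*(-327206 + 351670) = (-345494 + (-23 - 372))*24464 = (-345494 - 395)*24464 = -345889*24464 = -8461828496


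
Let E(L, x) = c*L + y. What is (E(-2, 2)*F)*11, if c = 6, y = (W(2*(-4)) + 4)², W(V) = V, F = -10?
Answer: -440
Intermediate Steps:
y = 16 (y = (2*(-4) + 4)² = (-8 + 4)² = (-4)² = 16)
E(L, x) = 16 + 6*L (E(L, x) = 6*L + 16 = 16 + 6*L)
(E(-2, 2)*F)*11 = ((16 + 6*(-2))*(-10))*11 = ((16 - 12)*(-10))*11 = (4*(-10))*11 = -40*11 = -440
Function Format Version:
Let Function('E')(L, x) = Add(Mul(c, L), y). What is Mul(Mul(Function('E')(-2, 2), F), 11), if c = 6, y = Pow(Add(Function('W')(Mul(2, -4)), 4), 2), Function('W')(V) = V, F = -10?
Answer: -440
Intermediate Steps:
y = 16 (y = Pow(Add(Mul(2, -4), 4), 2) = Pow(Add(-8, 4), 2) = Pow(-4, 2) = 16)
Function('E')(L, x) = Add(16, Mul(6, L)) (Function('E')(L, x) = Add(Mul(6, L), 16) = Add(16, Mul(6, L)))
Mul(Mul(Function('E')(-2, 2), F), 11) = Mul(Mul(Add(16, Mul(6, -2)), -10), 11) = Mul(Mul(Add(16, -12), -10), 11) = Mul(Mul(4, -10), 11) = Mul(-40, 11) = -440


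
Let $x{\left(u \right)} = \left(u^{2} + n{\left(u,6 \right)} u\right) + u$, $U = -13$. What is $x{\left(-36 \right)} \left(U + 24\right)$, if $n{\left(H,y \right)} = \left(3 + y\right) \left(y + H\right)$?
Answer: $120780$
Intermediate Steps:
$n{\left(H,y \right)} = \left(3 + y\right) \left(H + y\right)$
$x{\left(u \right)} = u + u^{2} + u \left(54 + 9 u\right)$ ($x{\left(u \right)} = \left(u^{2} + \left(6^{2} + 3 u + 3 \cdot 6 + u 6\right) u\right) + u = \left(u^{2} + \left(36 + 3 u + 18 + 6 u\right) u\right) + u = \left(u^{2} + \left(54 + 9 u\right) u\right) + u = \left(u^{2} + u \left(54 + 9 u\right)\right) + u = u + u^{2} + u \left(54 + 9 u\right)$)
$x{\left(-36 \right)} \left(U + 24\right) = 5 \left(-36\right) \left(11 + 2 \left(-36\right)\right) \left(-13 + 24\right) = 5 \left(-36\right) \left(11 - 72\right) 11 = 5 \left(-36\right) \left(-61\right) 11 = 10980 \cdot 11 = 120780$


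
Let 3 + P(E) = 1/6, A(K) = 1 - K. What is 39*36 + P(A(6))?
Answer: 8407/6 ≈ 1401.2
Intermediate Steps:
P(E) = -17/6 (P(E) = -3 + 1/6 = -17/6)
39*36 + P(A(6)) = 39*36 - 17/6 = 1404 - 17/6 = 8407/6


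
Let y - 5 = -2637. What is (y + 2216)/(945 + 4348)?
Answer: -416/5293 ≈ -0.078594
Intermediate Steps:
y = -2632 (y = 5 - 2637 = -2632)
(y + 2216)/(945 + 4348) = (-2632 + 2216)/(945 + 4348) = -416/5293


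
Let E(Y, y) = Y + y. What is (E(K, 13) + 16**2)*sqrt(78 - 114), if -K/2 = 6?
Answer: 1542*I ≈ 1542.0*I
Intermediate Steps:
K = -12 (K = -2*6 = -12)
(E(K, 13) + 16**2)*sqrt(78 - 114) = ((-12 + 13) + 16**2)*sqrt(78 - 114) = (1 + 256)*sqrt(-36) = 257*(6*I) = 1542*I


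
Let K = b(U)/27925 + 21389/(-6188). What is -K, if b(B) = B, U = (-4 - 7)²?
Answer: 596539077/172799900 ≈ 3.4522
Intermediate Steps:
U = 121 (U = (-11)² = 121)
K = -596539077/172799900 (K = 121/27925 + 21389/(-6188) = 121*(1/27925) + 21389*(-1/6188) = 121/27925 - 21389/6188 = -596539077/172799900 ≈ -3.4522)
-K = -1*(-596539077/172799900) = 596539077/172799900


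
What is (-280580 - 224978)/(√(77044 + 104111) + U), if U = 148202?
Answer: -74924706716/21963651649 + 505558*√181155/21963651649 ≈ -3.4015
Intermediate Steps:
(-280580 - 224978)/(√(77044 + 104111) + U) = (-280580 - 224978)/(√(77044 + 104111) + 148202) = -505558/(√181155 + 148202) = -505558/(148202 + √181155)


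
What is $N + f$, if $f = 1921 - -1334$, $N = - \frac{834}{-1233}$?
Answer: $\frac{1338083}{411} \approx 3255.7$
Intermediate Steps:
$N = \frac{278}{411}$ ($N = \left(-834\right) \left(- \frac{1}{1233}\right) = \frac{278}{411} \approx 0.6764$)
$f = 3255$ ($f = 1921 + 1334 = 3255$)
$N + f = \frac{278}{411} + 3255 = \frac{1338083}{411}$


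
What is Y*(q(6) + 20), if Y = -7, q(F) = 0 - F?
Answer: -98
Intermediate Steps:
q(F) = -F
Y*(q(6) + 20) = -7*(-1*6 + 20) = -7*(-6 + 20) = -7*14 = -98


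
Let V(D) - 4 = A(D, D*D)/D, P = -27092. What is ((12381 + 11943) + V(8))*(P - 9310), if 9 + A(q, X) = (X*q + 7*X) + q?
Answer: -3559806183/4 ≈ -8.8995e+8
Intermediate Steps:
A(q, X) = -9 + q + 7*X + X*q (A(q, X) = -9 + ((X*q + 7*X) + q) = -9 + ((7*X + X*q) + q) = -9 + (q + 7*X + X*q) = -9 + q + 7*X + X*q)
V(D) = 4 + (-9 + D + D³ + 7*D²)/D (V(D) = 4 + (-9 + D + 7*(D*D) + (D*D)*D)/D = 4 + (-9 + D + 7*D² + D²*D)/D = 4 + (-9 + D + 7*D² + D³)/D = 4 + (-9 + D + D³ + 7*D²)/D)
((12381 + 11943) + V(8))*(P - 9310) = ((12381 + 11943) + (5 + 8² - 9/8 + 7*8))*(-27092 - 9310) = (24324 + (5 + 64 - 9*⅛ + 56))*(-36402) = (24324 + (5 + 64 - 9/8 + 56))*(-36402) = (24324 + 991/8)*(-36402) = (195583/8)*(-36402) = -3559806183/4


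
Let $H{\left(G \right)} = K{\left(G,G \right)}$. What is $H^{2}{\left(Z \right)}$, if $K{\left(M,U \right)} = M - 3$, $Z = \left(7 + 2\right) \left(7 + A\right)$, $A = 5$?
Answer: $11025$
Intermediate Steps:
$Z = 108$ ($Z = \left(7 + 2\right) \left(7 + 5\right) = 9 \cdot 12 = 108$)
$K{\left(M,U \right)} = -3 + M$ ($K{\left(M,U \right)} = M - 3 = -3 + M$)
$H{\left(G \right)} = -3 + G$
$H^{2}{\left(Z \right)} = \left(-3 + 108\right)^{2} = 105^{2} = 11025$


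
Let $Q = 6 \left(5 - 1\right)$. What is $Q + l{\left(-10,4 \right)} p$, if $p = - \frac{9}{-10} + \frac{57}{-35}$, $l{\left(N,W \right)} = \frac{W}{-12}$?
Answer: $\frac{1697}{70} \approx 24.243$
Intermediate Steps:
$l{\left(N,W \right)} = - \frac{W}{12}$ ($l{\left(N,W \right)} = W \left(- \frac{1}{12}\right) = - \frac{W}{12}$)
$p = - \frac{51}{70}$ ($p = \left(-9\right) \left(- \frac{1}{10}\right) + 57 \left(- \frac{1}{35}\right) = \frac{9}{10} - \frac{57}{35} = - \frac{51}{70} \approx -0.72857$)
$Q = 24$ ($Q = 6 \cdot 4 = 24$)
$Q + l{\left(-10,4 \right)} p = 24 + \left(- \frac{1}{12}\right) 4 \left(- \frac{51}{70}\right) = 24 - - \frac{17}{70} = 24 + \frac{17}{70} = \frac{1697}{70}$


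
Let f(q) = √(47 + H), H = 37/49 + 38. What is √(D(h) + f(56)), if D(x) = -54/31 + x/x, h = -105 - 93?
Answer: √(-34937 + 6727*√4202)/217 ≈ 2.9186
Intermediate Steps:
h = -198
D(x) = -23/31 (D(x) = -54*1/31 + 1 = -54/31 + 1 = -23/31)
H = 1899/49 (H = 37*(1/49) + 38 = 37/49 + 38 = 1899/49 ≈ 38.755)
f(q) = √4202/7 (f(q) = √(47 + 1899/49) = √(4202/49) = √4202/7)
√(D(h) + f(56)) = √(-23/31 + √4202/7)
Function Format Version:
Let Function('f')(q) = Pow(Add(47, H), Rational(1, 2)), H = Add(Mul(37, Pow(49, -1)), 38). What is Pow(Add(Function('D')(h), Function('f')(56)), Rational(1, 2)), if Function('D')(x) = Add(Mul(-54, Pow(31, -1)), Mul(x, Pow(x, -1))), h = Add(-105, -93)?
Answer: Mul(Rational(1, 217), Pow(Add(-34937, Mul(6727, Pow(4202, Rational(1, 2)))), Rational(1, 2))) ≈ 2.9186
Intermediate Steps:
h = -198
Function('D')(x) = Rational(-23, 31) (Function('D')(x) = Add(Mul(-54, Rational(1, 31)), 1) = Add(Rational(-54, 31), 1) = Rational(-23, 31))
H = Rational(1899, 49) (H = Add(Mul(37, Rational(1, 49)), 38) = Add(Rational(37, 49), 38) = Rational(1899, 49) ≈ 38.755)
Function('f')(q) = Mul(Rational(1, 7), Pow(4202, Rational(1, 2))) (Function('f')(q) = Pow(Add(47, Rational(1899, 49)), Rational(1, 2)) = Pow(Rational(4202, 49), Rational(1, 2)) = Mul(Rational(1, 7), Pow(4202, Rational(1, 2))))
Pow(Add(Function('D')(h), Function('f')(56)), Rational(1, 2)) = Pow(Add(Rational(-23, 31), Mul(Rational(1, 7), Pow(4202, Rational(1, 2)))), Rational(1, 2))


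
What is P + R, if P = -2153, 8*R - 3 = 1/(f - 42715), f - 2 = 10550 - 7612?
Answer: -171241319/79550 ≈ -2152.6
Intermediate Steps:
f = 2940 (f = 2 + (10550 - 7612) = 2 + 2938 = 2940)
R = 29831/79550 (R = 3/8 + 1/(8*(2940 - 42715)) = 3/8 + (⅛)/(-39775) = 3/8 + (⅛)*(-1/39775) = 3/8 - 1/318200 = 29831/79550 ≈ 0.37500)
P + R = -2153 + 29831/79550 = -171241319/79550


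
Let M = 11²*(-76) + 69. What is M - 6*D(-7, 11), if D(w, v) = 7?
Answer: -9169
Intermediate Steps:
M = -9127 (M = 121*(-76) + 69 = -9196 + 69 = -9127)
M - 6*D(-7, 11) = -9127 - 6*7 = -9127 - 42 = -9169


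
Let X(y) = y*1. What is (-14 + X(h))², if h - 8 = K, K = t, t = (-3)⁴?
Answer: 5625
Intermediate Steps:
t = 81
K = 81
h = 89 (h = 8 + 81 = 89)
X(y) = y
(-14 + X(h))² = (-14 + 89)² = 75² = 5625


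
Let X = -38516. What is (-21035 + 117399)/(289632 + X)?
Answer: 24091/62779 ≈ 0.38374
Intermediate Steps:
(-21035 + 117399)/(289632 + X) = (-21035 + 117399)/(289632 - 38516) = 96364/251116 = 96364*(1/251116) = 24091/62779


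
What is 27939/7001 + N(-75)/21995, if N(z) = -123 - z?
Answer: 614182257/153986995 ≈ 3.9885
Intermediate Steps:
27939/7001 + N(-75)/21995 = 27939/7001 + (-123 - 1*(-75))/21995 = 27939*(1/7001) + (-123 + 75)*(1/21995) = 27939/7001 - 48*1/21995 = 27939/7001 - 48/21995 = 614182257/153986995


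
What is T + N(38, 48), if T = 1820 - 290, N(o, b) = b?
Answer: 1578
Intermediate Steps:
T = 1530
T + N(38, 48) = 1530 + 48 = 1578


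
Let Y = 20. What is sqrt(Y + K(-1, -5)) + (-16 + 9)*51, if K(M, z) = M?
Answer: -357 + sqrt(19) ≈ -352.64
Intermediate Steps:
sqrt(Y + K(-1, -5)) + (-16 + 9)*51 = sqrt(20 - 1) + (-16 + 9)*51 = sqrt(19) - 7*51 = sqrt(19) - 357 = -357 + sqrt(19)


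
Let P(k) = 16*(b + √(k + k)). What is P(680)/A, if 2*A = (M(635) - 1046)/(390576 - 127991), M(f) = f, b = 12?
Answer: -33610880/137 - 33610880*√85/411 ≈ -9.9929e+5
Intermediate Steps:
P(k) = 192 + 16*√2*√k (P(k) = 16*(12 + √(k + k)) = 16*(12 + √(2*k)) = 16*(12 + √2*√k) = 192 + 16*√2*√k)
A = -411/525170 (A = ((635 - 1046)/(390576 - 127991))/2 = (-411/262585)/2 = (-411*1/262585)/2 = (½)*(-411/262585) = -411/525170 ≈ -0.00078260)
P(680)/A = (192 + 16*√2*√680)/(-411/525170) = (192 + 16*√2*(2*√170))*(-525170/411) = (192 + 64*√85)*(-525170/411) = -33610880/137 - 33610880*√85/411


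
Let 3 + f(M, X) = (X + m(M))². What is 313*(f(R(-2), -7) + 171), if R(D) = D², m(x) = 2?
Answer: 60409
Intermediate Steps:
f(M, X) = -3 + (2 + X)² (f(M, X) = -3 + (X + 2)² = -3 + (2 + X)²)
313*(f(R(-2), -7) + 171) = 313*((-3 + (2 - 7)²) + 171) = 313*((-3 + (-5)²) + 171) = 313*((-3 + 25) + 171) = 313*(22 + 171) = 313*193 = 60409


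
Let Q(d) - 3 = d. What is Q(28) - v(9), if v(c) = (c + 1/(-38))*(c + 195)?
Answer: -34193/19 ≈ -1799.6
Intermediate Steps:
Q(d) = 3 + d
v(c) = (195 + c)*(-1/38 + c) (v(c) = (c - 1/38)*(195 + c) = (-1/38 + c)*(195 + c) = (195 + c)*(-1/38 + c))
Q(28) - v(9) = (3 + 28) - (-195/38 + 9² + (7409/38)*9) = 31 - (-195/38 + 81 + 66681/38) = 31 - 1*34782/19 = 31 - 34782/19 = -34193/19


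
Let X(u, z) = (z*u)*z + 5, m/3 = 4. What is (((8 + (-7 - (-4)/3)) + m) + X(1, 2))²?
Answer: 4900/9 ≈ 544.44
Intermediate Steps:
m = 12 (m = 3*4 = 12)
X(u, z) = 5 + u*z² (X(u, z) = (u*z)*z + 5 = u*z² + 5 = 5 + u*z²)
(((8 + (-7 - (-4)/3)) + m) + X(1, 2))² = (((8 + (-7 - (-4)/3)) + 12) + (5 + 1*2²))² = (((8 + (-7 - (-4)/3)) + 12) + (5 + 1*4))² = (((8 + (-7 - 1*(-4/3))) + 12) + (5 + 4))² = (((8 + (-7 + 4/3)) + 12) + 9)² = (((8 - 17/3) + 12) + 9)² = ((7/3 + 12) + 9)² = (43/3 + 9)² = (70/3)² = 4900/9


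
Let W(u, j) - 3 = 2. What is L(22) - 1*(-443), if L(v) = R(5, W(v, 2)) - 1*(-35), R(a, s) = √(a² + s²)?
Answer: 478 + 5*√2 ≈ 485.07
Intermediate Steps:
W(u, j) = 5 (W(u, j) = 3 + 2 = 5)
L(v) = 35 + 5*√2 (L(v) = √(5² + 5²) - 1*(-35) = √(25 + 25) + 35 = √50 + 35 = 5*√2 + 35 = 35 + 5*√2)
L(22) - 1*(-443) = (35 + 5*√2) - 1*(-443) = (35 + 5*√2) + 443 = 478 + 5*√2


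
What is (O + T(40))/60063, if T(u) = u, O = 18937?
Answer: 18977/60063 ≈ 0.31595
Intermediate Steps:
(O + T(40))/60063 = (18937 + 40)/60063 = 18977*(1/60063) = 18977/60063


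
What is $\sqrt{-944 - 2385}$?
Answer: $i \sqrt{3329} \approx 57.698 i$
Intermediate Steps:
$\sqrt{-944 - 2385} = \sqrt{-3329} = i \sqrt{3329}$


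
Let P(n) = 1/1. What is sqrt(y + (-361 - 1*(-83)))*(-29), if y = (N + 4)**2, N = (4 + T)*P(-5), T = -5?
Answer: -29*I*sqrt(269) ≈ -475.64*I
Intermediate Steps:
P(n) = 1
N = -1 (N = (4 - 5)*1 = -1*1 = -1)
y = 9 (y = (-1 + 4)**2 = 3**2 = 9)
sqrt(y + (-361 - 1*(-83)))*(-29) = sqrt(9 + (-361 - 1*(-83)))*(-29) = sqrt(9 + (-361 + 83))*(-29) = sqrt(9 - 278)*(-29) = sqrt(-269)*(-29) = (I*sqrt(269))*(-29) = -29*I*sqrt(269)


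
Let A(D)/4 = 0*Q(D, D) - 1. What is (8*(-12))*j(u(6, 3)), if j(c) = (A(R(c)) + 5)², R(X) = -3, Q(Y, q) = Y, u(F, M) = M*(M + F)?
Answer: -96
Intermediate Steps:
u(F, M) = M*(F + M)
A(D) = -4 (A(D) = 4*(0*D - 1) = 4*(0 - 1) = 4*(-1) = -4)
j(c) = 1 (j(c) = (-4 + 5)² = 1² = 1)
(8*(-12))*j(u(6, 3)) = (8*(-12))*1 = -96*1 = -96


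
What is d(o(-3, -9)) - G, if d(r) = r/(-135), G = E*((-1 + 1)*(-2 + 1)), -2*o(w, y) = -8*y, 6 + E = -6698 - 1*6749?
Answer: 4/15 ≈ 0.26667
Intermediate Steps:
E = -13453 (E = -6 + (-6698 - 1*6749) = -6 + (-6698 - 6749) = -6 - 13447 = -13453)
o(w, y) = 4*y (o(w, y) = -(-4)*y = 4*y)
G = 0 (G = -13453*(-1 + 1)*(-2 + 1) = -0*(-1) = -13453*0 = 0)
d(r) = -r/135 (d(r) = r*(-1/135) = -r/135)
d(o(-3, -9)) - G = -4*(-9)/135 - 1*0 = -1/135*(-36) + 0 = 4/15 + 0 = 4/15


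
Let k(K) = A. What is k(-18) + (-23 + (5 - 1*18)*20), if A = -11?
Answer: -294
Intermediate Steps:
k(K) = -11
k(-18) + (-23 + (5 - 1*18)*20) = -11 + (-23 + (5 - 1*18)*20) = -11 + (-23 + (5 - 18)*20) = -11 + (-23 - 13*20) = -11 + (-23 - 260) = -11 - 283 = -294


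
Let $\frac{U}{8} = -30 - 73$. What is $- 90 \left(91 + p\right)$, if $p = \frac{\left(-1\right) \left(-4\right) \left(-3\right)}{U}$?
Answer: $- \frac{843705}{103} \approx -8191.3$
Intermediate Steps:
$U = -824$ ($U = 8 \left(-30 - 73\right) = 8 \left(-103\right) = -824$)
$p = \frac{3}{206}$ ($p = \frac{\left(-1\right) \left(-4\right) \left(-3\right)}{-824} = 4 \left(-3\right) \left(- \frac{1}{824}\right) = \left(-12\right) \left(- \frac{1}{824}\right) = \frac{3}{206} \approx 0.014563$)
$- 90 \left(91 + p\right) = - 90 \left(91 + \frac{3}{206}\right) = \left(-90\right) \frac{18749}{206} = - \frac{843705}{103}$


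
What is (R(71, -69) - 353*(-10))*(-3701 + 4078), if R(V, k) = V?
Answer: 1357577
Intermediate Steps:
(R(71, -69) - 353*(-10))*(-3701 + 4078) = (71 - 353*(-10))*(-3701 + 4078) = (71 + 3530)*377 = 3601*377 = 1357577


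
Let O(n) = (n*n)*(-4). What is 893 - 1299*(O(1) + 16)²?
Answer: -186163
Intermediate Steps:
O(n) = -4*n² (O(n) = n²*(-4) = -4*n²)
893 - 1299*(O(1) + 16)² = 893 - 1299*(-4*1² + 16)² = 893 - 1299*(-4*1 + 16)² = 893 - 1299*(-4 + 16)² = 893 - 1299*12² = 893 - 1299*144 = 893 - 187056 = -186163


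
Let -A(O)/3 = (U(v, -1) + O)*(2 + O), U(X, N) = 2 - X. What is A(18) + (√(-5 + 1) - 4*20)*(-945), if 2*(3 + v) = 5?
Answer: 74370 - 1890*I ≈ 74370.0 - 1890.0*I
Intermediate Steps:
v = -½ (v = -3 + (½)*5 = -3 + 5/2 = -½ ≈ -0.50000)
A(O) = -3*(2 + O)*(5/2 + O) (A(O) = -3*((2 - 1*(-½)) + O)*(2 + O) = -3*((2 + ½) + O)*(2 + O) = -3*(5/2 + O)*(2 + O) = -3*(2 + O)*(5/2 + O))
A(18) + (√(-5 + 1) - 4*20)*(-945) = (-15 - 3*18² - 27/2*18) + (√(-5 + 1) - 4*20)*(-945) = (-15 - 3*324 - 243) + (√(-4) - 80)*(-945) = (-15 - 972 - 243) + (2*I - 80)*(-945) = -1230 + (-80 + 2*I)*(-945) = -1230 + (75600 - 1890*I) = 74370 - 1890*I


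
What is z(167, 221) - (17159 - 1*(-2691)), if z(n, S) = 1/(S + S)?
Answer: -8773699/442 ≈ -19850.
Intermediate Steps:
z(n, S) = 1/(2*S)
z(167, 221) - (17159 - 1*(-2691)) = (1/2)/221 - (17159 - 1*(-2691)) = (1/2)*(1/221) - (17159 + 2691) = 1/442 - 1*19850 = 1/442 - 19850 = -8773699/442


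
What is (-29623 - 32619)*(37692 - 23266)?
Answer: -897903092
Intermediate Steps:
(-29623 - 32619)*(37692 - 23266) = -62242*14426 = -897903092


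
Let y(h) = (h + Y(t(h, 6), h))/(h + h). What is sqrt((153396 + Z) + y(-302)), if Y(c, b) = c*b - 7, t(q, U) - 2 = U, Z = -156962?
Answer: I*sqrt(324821989)/302 ≈ 59.678*I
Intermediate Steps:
t(q, U) = 2 + U
Y(c, b) = -7 + b*c (Y(c, b) = b*c - 7 = -7 + b*c)
y(h) = (-7 + 9*h)/(2*h) (y(h) = (h + (-7 + h*(2 + 6)))/(h + h) = (h + (-7 + h*8))/((2*h)) = (h + (-7 + 8*h))*(1/(2*h)) = (-7 + 9*h)*(1/(2*h)) = (-7 + 9*h)/(2*h))
sqrt((153396 + Z) + y(-302)) = sqrt((153396 - 156962) + (1/2)*(-7 + 9*(-302))/(-302)) = sqrt(-3566 + (1/2)*(-1/302)*(-7 - 2718)) = sqrt(-3566 + (1/2)*(-1/302)*(-2725)) = sqrt(-3566 + 2725/604) = sqrt(-2151139/604) = I*sqrt(324821989)/302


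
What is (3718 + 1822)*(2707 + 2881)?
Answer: 30957520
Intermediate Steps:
(3718 + 1822)*(2707 + 2881) = 5540*5588 = 30957520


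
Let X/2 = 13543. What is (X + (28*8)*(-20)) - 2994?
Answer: 19612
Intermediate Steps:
X = 27086 (X = 2*13543 = 27086)
(X + (28*8)*(-20)) - 2994 = (27086 + (28*8)*(-20)) - 2994 = (27086 + 224*(-20)) - 2994 = (27086 - 4480) - 2994 = 22606 - 2994 = 19612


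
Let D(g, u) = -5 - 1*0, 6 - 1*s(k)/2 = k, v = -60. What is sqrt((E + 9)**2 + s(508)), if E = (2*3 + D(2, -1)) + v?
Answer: 2*sqrt(374) ≈ 38.678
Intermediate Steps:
s(k) = 12 - 2*k
D(g, u) = -5 (D(g, u) = -5 + 0 = -5)
E = -59 (E = (2*3 - 5) - 60 = (6 - 5) - 60 = 1 - 60 = -59)
sqrt((E + 9)**2 + s(508)) = sqrt((-59 + 9)**2 + (12 - 2*508)) = sqrt((-50)**2 + (12 - 1016)) = sqrt(2500 - 1004) = sqrt(1496) = 2*sqrt(374)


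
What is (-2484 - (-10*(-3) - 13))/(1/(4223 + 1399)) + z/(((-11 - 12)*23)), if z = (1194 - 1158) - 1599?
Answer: -7438067475/529 ≈ -1.4061e+7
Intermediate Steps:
z = -1563 (z = 36 - 1599 = -1563)
(-2484 - (-10*(-3) - 13))/(1/(4223 + 1399)) + z/(((-11 - 12)*23)) = (-2484 - (-10*(-3) - 13))/(1/(4223 + 1399)) - 1563*1/(23*(-11 - 12)) = (-2484 - (30 - 13))/(1/5622) - 1563/((-23*23)) = (-2484 - 1*17)/(1/5622) - 1563/(-529) = (-2484 - 17)*5622 - 1563*(-1/529) = -2501*5622 + 1563/529 = -14060622 + 1563/529 = -7438067475/529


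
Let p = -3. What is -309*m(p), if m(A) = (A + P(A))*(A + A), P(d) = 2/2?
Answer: -3708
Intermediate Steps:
P(d) = 1 (P(d) = 2*(½) = 1)
m(A) = 2*A*(1 + A) (m(A) = (A + 1)*(A + A) = (1 + A)*(2*A) = 2*A*(1 + A))
-309*m(p) = -618*(-3)*(1 - 3) = -618*(-3)*(-2) = -309*12 = -3708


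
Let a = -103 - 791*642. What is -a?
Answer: 507925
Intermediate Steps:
a = -507925 (a = -103 - 507822 = -507925)
-a = -1*(-507925) = 507925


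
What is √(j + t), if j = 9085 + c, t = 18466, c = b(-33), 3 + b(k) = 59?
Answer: √27607 ≈ 166.15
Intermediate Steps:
b(k) = 56 (b(k) = -3 + 59 = 56)
c = 56
j = 9141 (j = 9085 + 56 = 9141)
√(j + t) = √(9141 + 18466) = √27607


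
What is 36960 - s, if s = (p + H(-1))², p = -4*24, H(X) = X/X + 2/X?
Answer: 27551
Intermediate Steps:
H(X) = 1 + 2/X
p = -96
s = 9409 (s = (-96 + (2 - 1)/(-1))² = (-96 - 1*1)² = (-96 - 1)² = (-97)² = 9409)
36960 - s = 36960 - 1*9409 = 36960 - 9409 = 27551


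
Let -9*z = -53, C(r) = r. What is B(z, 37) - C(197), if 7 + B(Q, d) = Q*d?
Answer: 125/9 ≈ 13.889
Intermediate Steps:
z = 53/9 (z = -⅑*(-53) = 53/9 ≈ 5.8889)
B(Q, d) = -7 + Q*d
B(z, 37) - C(197) = (-7 + (53/9)*37) - 1*197 = (-7 + 1961/9) - 197 = 1898/9 - 197 = 125/9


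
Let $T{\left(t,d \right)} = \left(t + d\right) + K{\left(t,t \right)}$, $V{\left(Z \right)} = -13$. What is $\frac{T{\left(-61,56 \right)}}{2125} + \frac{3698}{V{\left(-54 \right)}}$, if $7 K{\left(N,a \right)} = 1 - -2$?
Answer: $- \frac{55008166}{193375} \approx -284.46$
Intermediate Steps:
$K{\left(N,a \right)} = \frac{3}{7}$ ($K{\left(N,a \right)} = \frac{1 - -2}{7} = \frac{1 + 2}{7} = \frac{1}{7} \cdot 3 = \frac{3}{7}$)
$T{\left(t,d \right)} = \frac{3}{7} + d + t$ ($T{\left(t,d \right)} = \left(t + d\right) + \frac{3}{7} = \left(d + t\right) + \frac{3}{7} = \frac{3}{7} + d + t$)
$\frac{T{\left(-61,56 \right)}}{2125} + \frac{3698}{V{\left(-54 \right)}} = \frac{\frac{3}{7} + 56 - 61}{2125} + \frac{3698}{-13} = \left(- \frac{32}{7}\right) \frac{1}{2125} + 3698 \left(- \frac{1}{13}\right) = - \frac{32}{14875} - \frac{3698}{13} = - \frac{55008166}{193375}$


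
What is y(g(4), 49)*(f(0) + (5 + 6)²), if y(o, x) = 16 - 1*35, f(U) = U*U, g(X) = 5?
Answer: -2299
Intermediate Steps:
f(U) = U²
y(o, x) = -19 (y(o, x) = 16 - 35 = -19)
y(g(4), 49)*(f(0) + (5 + 6)²) = -19*(0² + (5 + 6)²) = -19*(0 + 11²) = -19*(0 + 121) = -19*121 = -2299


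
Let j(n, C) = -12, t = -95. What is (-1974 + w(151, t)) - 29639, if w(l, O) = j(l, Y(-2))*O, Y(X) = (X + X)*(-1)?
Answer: -30473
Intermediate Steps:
Y(X) = -2*X (Y(X) = (2*X)*(-1) = -2*X)
w(l, O) = -12*O
(-1974 + w(151, t)) - 29639 = (-1974 - 12*(-95)) - 29639 = (-1974 + 1140) - 29639 = -834 - 29639 = -30473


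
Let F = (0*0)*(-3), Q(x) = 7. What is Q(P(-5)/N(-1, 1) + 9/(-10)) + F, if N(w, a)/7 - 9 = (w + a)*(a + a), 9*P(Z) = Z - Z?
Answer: 7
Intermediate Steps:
P(Z) = 0 (P(Z) = (Z - Z)/9 = (⅑)*0 = 0)
N(w, a) = 63 + 14*a*(a + w) (N(w, a) = 63 + 7*((w + a)*(a + a)) = 63 + 7*((a + w)*(2*a)) = 63 + 7*(2*a*(a + w)) = 63 + 14*a*(a + w))
F = 0 (F = 0*(-3) = 0)
Q(P(-5)/N(-1, 1) + 9/(-10)) + F = 7 + 0 = 7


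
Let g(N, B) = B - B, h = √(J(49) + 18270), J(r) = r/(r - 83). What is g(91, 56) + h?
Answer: √21118454/34 ≈ 135.16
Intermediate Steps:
J(r) = r/(-83 + r)
h = √21118454/34 (h = √(49/(-83 + 49) + 18270) = √(49/(-34) + 18270) = √(49*(-1/34) + 18270) = √(-49/34 + 18270) = √(621131/34) = √21118454/34 ≈ 135.16)
g(N, B) = 0
g(91, 56) + h = 0 + √21118454/34 = √21118454/34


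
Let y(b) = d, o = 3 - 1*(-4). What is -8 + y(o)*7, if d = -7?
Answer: -57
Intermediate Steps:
o = 7 (o = 3 + 4 = 7)
y(b) = -7
-8 + y(o)*7 = -8 - 7*7 = -8 - 49 = -57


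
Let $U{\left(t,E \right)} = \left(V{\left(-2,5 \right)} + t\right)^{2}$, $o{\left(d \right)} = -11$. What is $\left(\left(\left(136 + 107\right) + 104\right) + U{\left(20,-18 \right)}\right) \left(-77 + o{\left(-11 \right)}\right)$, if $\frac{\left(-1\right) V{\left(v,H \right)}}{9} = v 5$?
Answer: $-1095336$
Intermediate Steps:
$V{\left(v,H \right)} = - 45 v$ ($V{\left(v,H \right)} = - 9 v 5 = - 9 \cdot 5 v = - 45 v$)
$U{\left(t,E \right)} = \left(90 + t\right)^{2}$ ($U{\left(t,E \right)} = \left(\left(-45\right) \left(-2\right) + t\right)^{2} = \left(90 + t\right)^{2}$)
$\left(\left(\left(136 + 107\right) + 104\right) + U{\left(20,-18 \right)}\right) \left(-77 + o{\left(-11 \right)}\right) = \left(\left(\left(136 + 107\right) + 104\right) + \left(90 + 20\right)^{2}\right) \left(-77 - 11\right) = \left(\left(243 + 104\right) + 110^{2}\right) \left(-88\right) = \left(347 + 12100\right) \left(-88\right) = 12447 \left(-88\right) = -1095336$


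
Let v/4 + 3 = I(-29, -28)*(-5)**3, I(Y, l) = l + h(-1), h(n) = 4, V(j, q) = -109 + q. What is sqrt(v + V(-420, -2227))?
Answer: 2*sqrt(2413) ≈ 98.245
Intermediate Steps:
I(Y, l) = 4 + l (I(Y, l) = l + 4 = 4 + l)
v = 11988 (v = -12 + 4*((4 - 28)*(-5)**3) = -12 + 4*(-24*(-125)) = -12 + 4*3000 = -12 + 12000 = 11988)
sqrt(v + V(-420, -2227)) = sqrt(11988 + (-109 - 2227)) = sqrt(11988 - 2336) = sqrt(9652) = 2*sqrt(2413)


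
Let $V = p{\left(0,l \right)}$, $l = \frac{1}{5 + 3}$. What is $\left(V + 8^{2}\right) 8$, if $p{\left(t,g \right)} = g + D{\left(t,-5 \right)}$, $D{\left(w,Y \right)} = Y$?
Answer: $473$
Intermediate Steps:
$l = \frac{1}{8} \approx 0.125$
$p{\left(t,g \right)} = -5 + g$ ($p{\left(t,g \right)} = g - 5 = -5 + g$)
$V = - \frac{39}{8}$ ($V = -5 + \frac{1}{8} = - \frac{39}{8} \approx -4.875$)
$\left(V + 8^{2}\right) 8 = \left(- \frac{39}{8} + 8^{2}\right) 8 = \left(- \frac{39}{8} + 64\right) 8 = \frac{473}{8} \cdot 8 = 473$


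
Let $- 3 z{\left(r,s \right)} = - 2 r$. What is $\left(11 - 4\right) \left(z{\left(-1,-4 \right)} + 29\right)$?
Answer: $\frac{595}{3} \approx 198.33$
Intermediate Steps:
$z{\left(r,s \right)} = \frac{2 r}{3}$ ($z{\left(r,s \right)} = - \frac{\left(-2\right) r}{3} = \frac{2 r}{3}$)
$\left(11 - 4\right) \left(z{\left(-1,-4 \right)} + 29\right) = \left(11 - 4\right) \left(\frac{2}{3} \left(-1\right) + 29\right) = 7 \left(- \frac{2}{3} + 29\right) = 7 \cdot \frac{85}{3} = \frac{595}{3}$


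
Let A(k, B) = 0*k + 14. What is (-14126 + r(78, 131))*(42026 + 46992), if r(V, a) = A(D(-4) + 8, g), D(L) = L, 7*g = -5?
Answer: -1256222016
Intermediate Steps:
g = -5/7 (g = (⅐)*(-5) = -5/7 ≈ -0.71429)
A(k, B) = 14 (A(k, B) = 0 + 14 = 14)
r(V, a) = 14
(-14126 + r(78, 131))*(42026 + 46992) = (-14126 + 14)*(42026 + 46992) = -14112*89018 = -1256222016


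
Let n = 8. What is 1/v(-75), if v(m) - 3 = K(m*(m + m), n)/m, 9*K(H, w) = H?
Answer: -3/41 ≈ -0.073171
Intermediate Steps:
K(H, w) = H/9
v(m) = 3 + 2*m/9 (v(m) = 3 + ((m*(m + m))/9)/m = 3 + ((m*(2*m))/9)/m = 3 + ((2*m**2)/9)/m = 3 + (2*m**2/9)/m = 3 + 2*m/9)
1/v(-75) = 1/(3 + (2/9)*(-75)) = 1/(3 - 50/3) = 1/(-41/3) = -3/41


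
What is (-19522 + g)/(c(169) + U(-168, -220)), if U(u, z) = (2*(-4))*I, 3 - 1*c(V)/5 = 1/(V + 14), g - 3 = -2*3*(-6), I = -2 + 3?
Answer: -3565389/1276 ≈ -2794.2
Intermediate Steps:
I = 1
g = 39 (g = 3 - 2*3*(-6) = 3 - 6*(-6) = 3 + 36 = 39)
c(V) = 15 - 5/(14 + V) (c(V) = 15 - 5/(V + 14) = 15 - 5/(14 + V))
U(u, z) = -8 (U(u, z) = (2*(-4))*1 = -8*1 = -8)
(-19522 + g)/(c(169) + U(-168, -220)) = (-19522 + 39)/(5*(41 + 3*169)/(14 + 169) - 8) = -19483/(5*(41 + 507)/183 - 8) = -19483/(5*(1/183)*548 - 8) = -19483/(2740/183 - 8) = -19483/1276/183 = -19483*183/1276 = -3565389/1276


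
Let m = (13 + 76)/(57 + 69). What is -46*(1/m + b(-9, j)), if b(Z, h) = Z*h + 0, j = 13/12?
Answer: 68241/178 ≈ 383.38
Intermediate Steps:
m = 89/126 ≈ 0.70635
j = 13/12 (j = 13*(1/12) = 13/12 ≈ 1.0833)
b(Z, h) = Z*h
-46*(1/m + b(-9, j)) = -46*(1/(89/126) - 9*13/12) = -46*(126/89 - 39/4) = -46*(-2967/356) = 68241/178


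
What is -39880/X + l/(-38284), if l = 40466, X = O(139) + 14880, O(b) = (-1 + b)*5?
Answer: -107841077/29804094 ≈ -3.6183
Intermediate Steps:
O(b) = -5 + 5*b
X = 15570 (X = (-5 + 5*139) + 14880 = (-5 + 695) + 14880 = 690 + 14880 = 15570)
-39880/X + l/(-38284) = -39880/15570 + 40466/(-38284) = -39880*1/15570 + 40466*(-1/38284) = -3988/1557 - 20233/19142 = -107841077/29804094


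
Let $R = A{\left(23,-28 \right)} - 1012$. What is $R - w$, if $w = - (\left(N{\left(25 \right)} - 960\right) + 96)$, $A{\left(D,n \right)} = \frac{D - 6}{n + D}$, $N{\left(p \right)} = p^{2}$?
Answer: $- \frac{6272}{5} \approx -1254.4$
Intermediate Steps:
$A{\left(D,n \right)} = \frac{-6 + D}{D + n}$
$w = 239$ ($w = - (\left(25^{2} - 960\right) + 96) = - (\left(625 - 960\right) + 96) = - (-335 + 96) = \left(-1\right) \left(-239\right) = 239$)
$R = - \frac{5077}{5}$ ($R = \frac{-6 + 23}{23 - 28} - 1012 = \frac{1}{-5} \cdot 17 - 1012 = \left(- \frac{1}{5}\right) 17 - 1012 = - \frac{17}{5} - 1012 = - \frac{5077}{5} \approx -1015.4$)
$R - w = - \frac{5077}{5} - 239 = - \frac{6272}{5}$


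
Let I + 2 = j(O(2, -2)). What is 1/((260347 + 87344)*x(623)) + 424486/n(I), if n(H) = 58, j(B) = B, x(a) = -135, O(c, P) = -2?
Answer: 9962322423226/1361210265 ≈ 7318.7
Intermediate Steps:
I = -4 (I = -2 - 2 = -4)
1/((260347 + 87344)*x(623)) + 424486/n(I) = 1/((260347 + 87344)*(-135)) + 424486/58 = -1/135/347691 + 424486*(1/58) = (1/347691)*(-1/135) + 212243/29 = -1/46938285 + 212243/29 = 9962322423226/1361210265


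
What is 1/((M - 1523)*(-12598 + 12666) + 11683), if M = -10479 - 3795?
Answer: -1/1062513 ≈ -9.4117e-7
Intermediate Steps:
M = -14274
1/((M - 1523)*(-12598 + 12666) + 11683) = 1/((-14274 - 1523)*(-12598 + 12666) + 11683) = 1/(-15797*68 + 11683) = 1/(-1074196 + 11683) = 1/(-1062513) = -1/1062513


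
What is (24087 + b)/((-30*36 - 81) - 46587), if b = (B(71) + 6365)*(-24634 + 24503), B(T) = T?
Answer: 819029/47748 ≈ 17.153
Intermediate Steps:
b = -843116 (b = (71 + 6365)*(-24634 + 24503) = 6436*(-131) = -843116)
(24087 + b)/((-30*36 - 81) - 46587) = (24087 - 843116)/((-30*36 - 81) - 46587) = -819029/((-1080 - 81) - 46587) = -819029/(-1161 - 46587) = -819029/(-47748) = -819029*(-1/47748) = 819029/47748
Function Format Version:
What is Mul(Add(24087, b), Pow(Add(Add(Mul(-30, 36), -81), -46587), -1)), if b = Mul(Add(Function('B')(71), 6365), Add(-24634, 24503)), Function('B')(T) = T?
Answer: Rational(819029, 47748) ≈ 17.153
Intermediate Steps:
b = -843116 (b = Mul(Add(71, 6365), Add(-24634, 24503)) = Mul(6436, -131) = -843116)
Mul(Add(24087, b), Pow(Add(Add(Mul(-30, 36), -81), -46587), -1)) = Mul(Add(24087, -843116), Pow(Add(Add(Mul(-30, 36), -81), -46587), -1)) = Mul(-819029, Pow(Add(Add(-1080, -81), -46587), -1)) = Mul(-819029, Pow(Add(-1161, -46587), -1)) = Mul(-819029, Pow(-47748, -1)) = Mul(-819029, Rational(-1, 47748)) = Rational(819029, 47748)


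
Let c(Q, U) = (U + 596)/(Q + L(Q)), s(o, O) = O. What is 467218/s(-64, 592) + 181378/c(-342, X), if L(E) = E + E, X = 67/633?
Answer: -34779879512689/111691160 ≈ -3.1139e+5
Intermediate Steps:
X = 67/633 (X = 67*(1/633) = 67/633 ≈ 0.10585)
L(E) = 2*E
c(Q, U) = (596 + U)/(3*Q) (c(Q, U) = (U + 596)/(Q + 2*Q) = (596 + U)/((3*Q)) = (596 + U)*(1/(3*Q)) = (596 + U)/(3*Q))
467218/s(-64, 592) + 181378/c(-342, X) = 467218/592 + 181378/(((⅓)*(596 + 67/633)/(-342))) = 467218*(1/592) + 181378/(((⅓)*(-1/342)*(377335/633))) = 233609/296 + 181378/(-377335/649458) = 233609/296 + 181378*(-649458/377335) = 233609/296 - 117797393124/377335 = -34779879512689/111691160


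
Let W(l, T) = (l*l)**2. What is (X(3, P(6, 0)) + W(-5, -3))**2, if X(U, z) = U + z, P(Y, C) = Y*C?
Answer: 394384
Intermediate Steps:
P(Y, C) = C*Y
W(l, T) = l**4 (W(l, T) = (l**2)**2 = l**4)
(X(3, P(6, 0)) + W(-5, -3))**2 = ((3 + 0*6) + (-5)**4)**2 = ((3 + 0) + 625)**2 = (3 + 625)**2 = 628**2 = 394384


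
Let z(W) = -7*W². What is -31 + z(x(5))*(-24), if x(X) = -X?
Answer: 4169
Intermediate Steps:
-31 + z(x(5))*(-24) = -31 - 7*(-1*5)²*(-24) = -31 - 7*(-5)²*(-24) = -31 - 7*25*(-24) = -31 - 175*(-24) = -31 + 4200 = 4169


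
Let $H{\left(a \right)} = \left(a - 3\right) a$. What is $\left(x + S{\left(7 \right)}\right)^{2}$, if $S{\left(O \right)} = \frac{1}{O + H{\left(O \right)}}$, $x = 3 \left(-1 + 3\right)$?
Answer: $\frac{44521}{1225} \approx 36.344$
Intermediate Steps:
$H{\left(a \right)} = a \left(-3 + a\right)$ ($H{\left(a \right)} = \left(-3 + a\right) a = a \left(-3 + a\right)$)
$x = 6$ ($x = 3 \cdot 2 = 6$)
$S{\left(O \right)} = \frac{1}{O + O \left(-3 + O\right)}$
$\left(x + S{\left(7 \right)}\right)^{2} = \left(6 + \frac{1}{7 \left(-2 + 7\right)}\right)^{2} = \left(6 + \frac{1}{7 \cdot 5}\right)^{2} = \left(6 + \frac{1}{7} \cdot \frac{1}{5}\right)^{2} = \left(6 + \frac{1}{35}\right)^{2} = \left(\frac{211}{35}\right)^{2} = \frac{44521}{1225}$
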